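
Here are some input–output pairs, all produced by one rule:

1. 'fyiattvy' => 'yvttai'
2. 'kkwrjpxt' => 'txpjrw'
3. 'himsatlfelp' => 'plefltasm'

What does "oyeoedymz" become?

zmydeoe

Looking at the pairs, the operation is to delete the first 2 characters, then reverse the string.
For "oyeoedymz", step one produces "eoedymz"; step two turns that into "zmydeoe".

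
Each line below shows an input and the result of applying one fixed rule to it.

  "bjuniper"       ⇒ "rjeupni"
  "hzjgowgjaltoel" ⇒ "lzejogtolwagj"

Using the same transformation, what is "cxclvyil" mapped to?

lxicylv

The pattern: take characters alternately from the front and the back (1st, last, 2nd, 2nd-last, ...), then delete the first character.
Applying that to "cxclvyil" gives "lxicylv".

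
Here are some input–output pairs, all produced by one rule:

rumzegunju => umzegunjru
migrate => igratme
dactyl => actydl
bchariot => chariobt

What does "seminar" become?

eminasr

In each case the input is transformed by: swap the first and last characters, then move the first character to the end.
Starting from "seminar": after the first operation, "reminas"; after the second, "eminasr".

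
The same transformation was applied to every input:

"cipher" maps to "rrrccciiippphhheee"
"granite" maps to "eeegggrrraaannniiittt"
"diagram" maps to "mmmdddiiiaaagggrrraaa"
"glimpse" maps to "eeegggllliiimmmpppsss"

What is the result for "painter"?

rrrpppaaaiiinnnttteee

Rule — move the last character to the front, then repeat every character 3 times.
Applying both steps to "painter": "rpainte", then "rrrpppaaaiiinnnttteee".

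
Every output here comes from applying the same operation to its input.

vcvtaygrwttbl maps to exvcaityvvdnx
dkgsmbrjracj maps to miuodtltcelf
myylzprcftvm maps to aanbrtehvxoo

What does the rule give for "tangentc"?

cpigpvev

Looking at the pairs, the operation is to shift every letter 2 places forward in the alphabet (wrapping around), then move the first character to the end.
On "tangentc" that produces "cpigpvev".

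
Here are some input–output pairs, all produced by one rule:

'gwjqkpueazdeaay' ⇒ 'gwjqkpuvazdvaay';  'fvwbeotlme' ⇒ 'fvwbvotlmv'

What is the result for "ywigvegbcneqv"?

Looking at the pairs, the operation is to replace every "e" with "v".
Doing the same to "ywigvegbcneqv": "ywigvvgbcnvqv".

ywigvvgbcnvqv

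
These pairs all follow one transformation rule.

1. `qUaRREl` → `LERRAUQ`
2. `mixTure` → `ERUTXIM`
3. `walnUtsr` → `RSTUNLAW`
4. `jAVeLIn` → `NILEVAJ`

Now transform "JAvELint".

TNILEVAJ

In each case the input is transformed by: reverse the string, then convert every letter to uppercase.
Working it through for "JAvELint": intermediate "tniLEvAJ", final "TNILEVAJ".
(Check on "walnUtsr": → "rstUnlaw" → "RSTUNLAW" ✓)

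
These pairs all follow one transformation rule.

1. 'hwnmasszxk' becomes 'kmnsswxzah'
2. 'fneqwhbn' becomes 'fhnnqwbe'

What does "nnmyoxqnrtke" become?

Looking at the pairs, the operation is to sort the characters into alphabetical order, then move the first 2 characters to the end (rotate left by 2).
Applying both steps to "nnmyoxqnrtke": "ekmnnnoqrtxy", then "mnnnoqrtxyek".

mnnnoqrtxyek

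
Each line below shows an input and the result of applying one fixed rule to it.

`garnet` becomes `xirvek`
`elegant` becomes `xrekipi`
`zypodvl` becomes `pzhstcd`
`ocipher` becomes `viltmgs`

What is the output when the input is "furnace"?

igervyj

In each case the input is transformed by: shift every letter 4 places forward in the alphabet (wrapping around), then reverse the string.
"furnace" → "jyvregi" → "igervyj".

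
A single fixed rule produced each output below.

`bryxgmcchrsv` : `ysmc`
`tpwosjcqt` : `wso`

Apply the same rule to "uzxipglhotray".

zupia

The pattern: sort the characters into reverse alphabetical order, then keep one character in every 3, starting at position 1 (positions 1st, 4th, 7th, ...).
"uzxipglhotray" → "zyxutrpolihga" → "zupia".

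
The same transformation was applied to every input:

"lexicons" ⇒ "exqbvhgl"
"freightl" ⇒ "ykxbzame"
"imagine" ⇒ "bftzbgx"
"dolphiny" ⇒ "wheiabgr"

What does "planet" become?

ietgxm

The pattern: shift every letter 7 places backward in the alphabet (wrapping around).
So "planet" becomes "ietgxm".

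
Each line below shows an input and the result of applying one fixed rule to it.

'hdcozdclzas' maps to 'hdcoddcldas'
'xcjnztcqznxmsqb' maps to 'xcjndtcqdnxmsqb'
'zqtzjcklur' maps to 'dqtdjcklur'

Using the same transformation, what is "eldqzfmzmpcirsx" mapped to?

The rule is to replace every "z" with "d".
"eldqzfmzmpcirsx" → "eldqdfmdmpcirsx".

eldqdfmdmpcirsx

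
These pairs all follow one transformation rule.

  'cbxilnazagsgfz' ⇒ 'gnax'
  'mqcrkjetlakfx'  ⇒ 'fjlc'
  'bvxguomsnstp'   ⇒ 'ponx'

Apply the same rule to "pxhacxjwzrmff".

The rule is to keep one character in every 3, starting at position 3 (positions 3rd, 6th, 9th, ...), then swap the first and last characters.
On "pxhacxjwzrmff": the first step gives "hxzf", and the second then gives "fxzh".

fxzh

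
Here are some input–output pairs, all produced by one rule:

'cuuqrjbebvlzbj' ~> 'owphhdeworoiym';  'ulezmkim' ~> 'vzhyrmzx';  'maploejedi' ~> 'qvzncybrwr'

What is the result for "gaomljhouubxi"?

The pattern: move the last 2 characters to the front (rotate right by 2), then shift every letter 13 places forward in the alphabet (wrapping around) — i.e. ROT13.
Doing the same to "gaomljhouubxi": "kvtnbzywubhho".

kvtnbzywubhho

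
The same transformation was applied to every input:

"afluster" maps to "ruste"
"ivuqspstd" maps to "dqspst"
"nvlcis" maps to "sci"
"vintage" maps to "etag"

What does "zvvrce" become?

erc

The pattern: delete the first 3 characters, then move the last character to the front.
"zvvrce" → "rce" → "erc".
(Check on "ivuqspstd": → "qspstd" → "dqspst" ✓)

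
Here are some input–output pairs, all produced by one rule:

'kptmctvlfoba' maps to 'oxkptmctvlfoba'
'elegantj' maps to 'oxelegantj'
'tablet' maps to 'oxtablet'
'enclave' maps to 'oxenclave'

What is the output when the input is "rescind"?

oxrescind

Rule — prepend "ox".
So "rescind" becomes "oxrescind".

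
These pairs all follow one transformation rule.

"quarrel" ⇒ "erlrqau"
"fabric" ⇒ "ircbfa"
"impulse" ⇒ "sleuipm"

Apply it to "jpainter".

etrnjipa

What's happening: move the last 2 characters to the front (rotate right by 2), then take characters alternately from the front and the back (1st, last, 2nd, 2nd-last, ...).
For "jpainter", step one produces "erjpaint"; step two turns that into "etrnjipa".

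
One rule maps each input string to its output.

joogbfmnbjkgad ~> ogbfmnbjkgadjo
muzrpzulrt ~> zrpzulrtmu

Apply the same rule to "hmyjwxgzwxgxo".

The rule is to move the first 2 characters to the end (rotate left by 2).
"hmyjwxgzwxgxo" → "yjwxgzwxgxohm".

yjwxgzwxgxohm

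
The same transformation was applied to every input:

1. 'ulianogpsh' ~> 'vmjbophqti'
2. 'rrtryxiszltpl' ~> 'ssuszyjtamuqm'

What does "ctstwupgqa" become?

Each output is the input with this applied: shift every letter 1 place forward in the alphabet (wrapping around).
For "ctstwupgqa" the result is "dutuxvqhrb".

dutuxvqhrb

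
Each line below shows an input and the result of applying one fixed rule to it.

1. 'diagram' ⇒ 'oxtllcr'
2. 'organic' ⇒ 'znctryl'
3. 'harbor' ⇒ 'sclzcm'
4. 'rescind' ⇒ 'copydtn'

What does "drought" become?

oecszrf

The transformation: shift every letter 11 places forward in the alphabet (wrapping around), then take characters alternately from the front and the back (1st, last, 2nd, 2nd-last, ...).
Applying both steps to "drought": "oczfrse", then "oecszrf".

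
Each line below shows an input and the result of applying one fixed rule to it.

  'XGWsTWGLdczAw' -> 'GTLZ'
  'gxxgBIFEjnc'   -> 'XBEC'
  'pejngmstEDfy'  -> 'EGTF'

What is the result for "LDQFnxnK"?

In each case the input is transformed by: keep one character in every 3, starting at position 2 (positions 2nd, 5th, 8th, ...), then convert every letter to uppercase.
Starting from "LDQFnxnK": after the first operation, "DnK"; after the second, "DNK".
(Check on "pejngmstEDfy": → "egtf" → "EGTF" ✓)

DNK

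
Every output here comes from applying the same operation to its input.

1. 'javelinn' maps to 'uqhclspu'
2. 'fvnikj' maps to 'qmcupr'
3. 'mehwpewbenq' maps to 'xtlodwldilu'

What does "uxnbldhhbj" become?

qbeuiskooi

The rule is to shift every letter 7 places forward in the alphabet (wrapping around), then move the last character to the front.
On "uxnbldhhbj": the first step gives "beuiskooiq", and the second then gives "qbeuiskooi".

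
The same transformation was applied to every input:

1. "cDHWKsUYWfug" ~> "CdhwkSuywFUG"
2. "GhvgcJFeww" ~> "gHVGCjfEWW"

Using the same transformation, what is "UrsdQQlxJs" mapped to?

The rule is to flip the case of every letter.
So "UrsdQQlxJs" becomes "uRSDqqLXjS".

uRSDqqLXjS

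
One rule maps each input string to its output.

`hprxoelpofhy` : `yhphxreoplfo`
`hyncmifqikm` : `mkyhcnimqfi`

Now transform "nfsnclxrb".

The pattern: move the last 2 characters to the front (rotate right by 2), then swap each adjacent pair of characters (1↔2, 3↔4, ...).
Starting from "nfsnclxrb": after the first operation, "rbnfsnclx"; after the second, "brfnnslcx".

brfnnslcx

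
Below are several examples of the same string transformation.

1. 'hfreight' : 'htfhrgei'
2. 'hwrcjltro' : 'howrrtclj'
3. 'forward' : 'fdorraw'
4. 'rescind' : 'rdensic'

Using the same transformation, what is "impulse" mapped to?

iemsplu

The rule is to take characters alternately from the front and the back (1st, last, 2nd, 2nd-last, ...).
For "impulse" the result is "iemsplu".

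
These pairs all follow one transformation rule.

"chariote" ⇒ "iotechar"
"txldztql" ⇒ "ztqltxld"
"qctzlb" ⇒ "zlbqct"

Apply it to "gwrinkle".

nklegwri

The transformation: swap the front and back halves of the string.
For "gwrinkle" the result is "nklegwri".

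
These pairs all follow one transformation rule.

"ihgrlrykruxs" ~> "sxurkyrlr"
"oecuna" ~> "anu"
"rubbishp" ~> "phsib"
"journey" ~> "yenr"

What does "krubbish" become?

hsibb

The pattern: reverse the string, then delete the last 3 characters.
For "krubbish", step one produces "hsibburk"; step two turns that into "hsibb".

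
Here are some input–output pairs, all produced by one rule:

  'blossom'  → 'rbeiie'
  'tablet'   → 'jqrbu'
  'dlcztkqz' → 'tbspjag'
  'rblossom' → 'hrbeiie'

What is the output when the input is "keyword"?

auomeh

In each case the input is transformed by: shift every letter 10 places backward in the alphabet (wrapping around), then delete the last character.
On "keyword": the first step gives "auomeht", and the second then gives "auomeh".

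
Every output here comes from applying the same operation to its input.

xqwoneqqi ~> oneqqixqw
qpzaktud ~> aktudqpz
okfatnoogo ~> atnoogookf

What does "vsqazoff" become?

azoffvsq

Rule — move the first 3 characters to the end (rotate left by 3).
On "vsqazoff" that produces "azoffvsq".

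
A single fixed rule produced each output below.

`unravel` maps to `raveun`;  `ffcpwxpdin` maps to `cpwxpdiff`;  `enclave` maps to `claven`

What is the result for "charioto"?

ariotch

Rule — delete the last character, then move the first 2 characters to the end (rotate left by 2).
Applying both steps to "charioto": "chariot", then "ariotch".
(Check on "unravel": → "unrave" → "raveun" ✓)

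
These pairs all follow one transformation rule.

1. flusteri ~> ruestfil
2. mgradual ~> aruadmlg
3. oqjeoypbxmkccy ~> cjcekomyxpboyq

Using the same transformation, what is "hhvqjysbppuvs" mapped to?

vvuqpjpybshsh

Looking at the pairs, the operation is to take characters alternately from the front and the back (1st, last, 2nd, 2nd-last, ...), then move the first 3 characters to the end (rotate left by 3).
Applying both steps to "hhvqjysbppuvs": "hshvvuqpjpybs", then "vvuqpjpybshsh".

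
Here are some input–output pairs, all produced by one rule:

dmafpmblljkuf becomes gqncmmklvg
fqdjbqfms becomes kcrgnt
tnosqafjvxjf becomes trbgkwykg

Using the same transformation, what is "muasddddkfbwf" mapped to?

teeeelgcxg

The pattern: shift every letter 1 place forward in the alphabet (wrapping around), then delete the first 3 characters.
Applying both steps to "muasddddkfbwf": "nvbteeeelgcxg", then "teeeelgcxg".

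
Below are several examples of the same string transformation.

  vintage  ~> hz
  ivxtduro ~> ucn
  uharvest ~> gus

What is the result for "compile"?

Each output is the input with this applied: keep one character in every 3, starting at position 2 (positions 2nd, 5th, 8th, ...), then shift every letter 1 place backward in the alphabet (wrapping around).
Applying both steps to "compile": "oi", then "nh".

nh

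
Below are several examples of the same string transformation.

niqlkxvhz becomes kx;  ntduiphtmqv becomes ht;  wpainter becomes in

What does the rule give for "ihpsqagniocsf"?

Rule — move the last 3 characters to the front (rotate right by 3), then keep only the last 2 characters.
Starting from "ihpsqagniocsf": after the first operation, "csfihpsqagnio"; after the second, "io".

io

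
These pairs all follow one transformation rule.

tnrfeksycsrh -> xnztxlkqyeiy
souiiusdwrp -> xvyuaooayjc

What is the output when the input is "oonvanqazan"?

gtuutbgtwgf

What's happening: move the last 2 characters to the front (rotate right by 2), then shift every letter 6 places forward in the alphabet (wrapping around).
Working it through for "oonvanqazan": intermediate "anoonvanqaz", final "gtuutbgtwgf".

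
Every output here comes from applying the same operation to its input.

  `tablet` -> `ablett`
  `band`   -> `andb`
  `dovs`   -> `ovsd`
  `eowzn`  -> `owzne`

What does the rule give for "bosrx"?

osrxb

Each output is the input with this applied: move the first character to the end.
Applying that to "bosrx" gives "osrxb".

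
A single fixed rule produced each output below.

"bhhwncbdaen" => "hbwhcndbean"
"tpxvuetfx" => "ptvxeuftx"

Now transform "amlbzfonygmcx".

Looking at the pairs, the operation is to swap each adjacent pair of characters (1↔2, 3↔4, ...).
Applying that to "amlbzfonygmcx" gives "mablfznogycmx".

mablfznogycmx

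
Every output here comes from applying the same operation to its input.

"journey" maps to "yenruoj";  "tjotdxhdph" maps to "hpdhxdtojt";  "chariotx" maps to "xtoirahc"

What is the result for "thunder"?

Looking at the pairs, the operation is to reverse the string.
Doing the same to "thunder": "rednuht".

rednuht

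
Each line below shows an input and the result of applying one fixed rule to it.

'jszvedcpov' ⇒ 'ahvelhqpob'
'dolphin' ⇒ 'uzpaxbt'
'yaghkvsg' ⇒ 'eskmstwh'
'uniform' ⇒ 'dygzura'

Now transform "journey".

qkvagdz

Each output is the input with this applied: move the last 2 characters to the front (rotate right by 2), then shift every letter 12 places forward in the alphabet (wrapping around).
Applying both steps to "journey": "eyjourn", then "qkvagdz".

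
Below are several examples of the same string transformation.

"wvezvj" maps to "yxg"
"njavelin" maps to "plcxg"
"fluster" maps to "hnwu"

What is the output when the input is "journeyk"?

lqwtp

Rule — shift every letter 2 places forward in the alphabet (wrapping around), then delete the last 3 characters.
"journeyk" → "lqwtpgam" → "lqwtp".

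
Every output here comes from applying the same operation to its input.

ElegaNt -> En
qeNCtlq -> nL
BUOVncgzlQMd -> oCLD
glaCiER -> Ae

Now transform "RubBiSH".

Bs

Looking at the pairs, the operation is to keep one character in every 3, starting at position 3 (positions 3rd, 6th, 9th, ...), then flip the case of every letter.
On "RubBiSH": the first step gives "bS", and the second then gives "Bs".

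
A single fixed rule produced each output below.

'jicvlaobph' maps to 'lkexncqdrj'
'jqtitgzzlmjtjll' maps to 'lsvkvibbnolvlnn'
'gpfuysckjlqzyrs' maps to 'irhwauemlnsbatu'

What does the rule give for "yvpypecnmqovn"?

axrargeposqxp

The pattern: shift every letter 2 places forward in the alphabet (wrapping around).
"yvpypecnmqovn" → "axrargeposqxp".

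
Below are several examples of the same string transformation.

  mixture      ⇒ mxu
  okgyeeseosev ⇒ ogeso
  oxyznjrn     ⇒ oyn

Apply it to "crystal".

cyt

Rule — delete the last 2 characters, then keep every other character starting from the first (positions 1st, 3rd, 5th, ...).
Applying both steps to "crystal": "cryst", then "cyt".
(Check on "okgyeeseosev": → "okgyeeseos" → "ogeso" ✓)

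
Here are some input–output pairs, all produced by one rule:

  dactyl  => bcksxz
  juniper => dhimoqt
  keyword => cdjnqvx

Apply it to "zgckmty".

The transformation: shift every letter 1 place backward in the alphabet (wrapping around), then sort the characters into alphabetical order.
Starting from "zgckmty": after the first operation, "yfbjlsx"; after the second, "bfjlsxy".

bfjlsxy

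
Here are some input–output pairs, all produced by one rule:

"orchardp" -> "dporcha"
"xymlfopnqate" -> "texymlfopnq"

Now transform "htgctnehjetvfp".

fphtgctnehjet

The transformation: move the last 3 characters to the front (rotate right by 3), then delete the first character.
Starting from "htgctnehjetvfp": after the first operation, "vfphtgctnehjet"; after the second, "fphtgctnehjet".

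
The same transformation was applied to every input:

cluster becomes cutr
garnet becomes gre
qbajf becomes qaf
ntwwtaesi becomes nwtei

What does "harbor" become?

The pattern: keep every other character starting from the first (positions 1st, 3rd, 5th, ...).
"harbor" → "hro".

hro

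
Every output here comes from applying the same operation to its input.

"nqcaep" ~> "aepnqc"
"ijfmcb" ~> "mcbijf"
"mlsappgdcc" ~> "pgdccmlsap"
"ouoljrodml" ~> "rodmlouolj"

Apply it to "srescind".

The rule is to swap the front and back halves of the string.
For "srescind" the result is "cindsres".

cindsres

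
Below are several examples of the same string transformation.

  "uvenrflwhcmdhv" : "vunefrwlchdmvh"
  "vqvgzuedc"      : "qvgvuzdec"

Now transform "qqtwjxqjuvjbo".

Each output is the input with this applied: swap each adjacent pair of characters (1↔2, 3↔4, ...).
Doing the same to "qqtwjxqjuvjbo": "qqwtxjjqvubjo".

qqwtxjjqvubjo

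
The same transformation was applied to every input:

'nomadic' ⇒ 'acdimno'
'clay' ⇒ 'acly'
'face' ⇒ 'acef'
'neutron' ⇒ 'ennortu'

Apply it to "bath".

In each case the input is transformed by: sort the characters into alphabetical order.
"bath" → "abht".

abht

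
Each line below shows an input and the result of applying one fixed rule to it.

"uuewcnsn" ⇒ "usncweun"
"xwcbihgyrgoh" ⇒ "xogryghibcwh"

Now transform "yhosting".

Rule — reverse the string, then swap the first and last characters.
On "yhosting": the first step gives "gnitsohy", and the second then gives "ynitsohg".

ynitsohg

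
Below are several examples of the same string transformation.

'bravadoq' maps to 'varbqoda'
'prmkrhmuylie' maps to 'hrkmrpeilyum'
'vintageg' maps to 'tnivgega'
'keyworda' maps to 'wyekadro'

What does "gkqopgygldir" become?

gpoqkgridlgy

Rule — reverse the string, then swap the front and back halves of the string.
So "gkqopgygldir" becomes "gpoqkgridlgy".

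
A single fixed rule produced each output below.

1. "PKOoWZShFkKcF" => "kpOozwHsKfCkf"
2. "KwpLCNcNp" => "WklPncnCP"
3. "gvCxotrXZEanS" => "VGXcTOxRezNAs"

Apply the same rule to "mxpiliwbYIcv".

Rule — flip the case of every letter, then swap each adjacent pair of characters (1↔2, 3↔4, ...).
Starting from "mxpiliwbYIcv": after the first operation, "MXPILIWByiCV"; after the second, "XMIPILBWiyVC".

XMIPILBWiyVC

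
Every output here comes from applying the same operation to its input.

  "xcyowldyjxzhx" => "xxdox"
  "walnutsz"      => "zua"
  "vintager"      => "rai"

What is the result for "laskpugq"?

Each output is the input with this applied: reverse the string, then keep one character in every 3, starting at position 1 (positions 1st, 4th, 7th, ...).
Applying both steps to "laskpugq": "qgupksal", then "qpa".

qpa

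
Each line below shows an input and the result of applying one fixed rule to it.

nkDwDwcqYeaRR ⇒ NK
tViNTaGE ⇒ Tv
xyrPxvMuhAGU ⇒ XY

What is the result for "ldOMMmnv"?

Looking at the pairs, the operation is to flip the case of every letter, then keep only the first 2 characters.
On "ldOMMmnv": the first step gives "LDommMNV", and the second then gives "LD".
(Check on "nkDwDwcqYeaRR": → "NKdWdWCQyEArr" → "NK" ✓)

LD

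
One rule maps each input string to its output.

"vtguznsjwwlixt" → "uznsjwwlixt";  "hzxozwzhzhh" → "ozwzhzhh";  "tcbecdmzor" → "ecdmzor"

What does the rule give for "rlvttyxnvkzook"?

ttyxnvkzook

Each output is the input with this applied: delete the first 3 characters.
So "rlvttyxnvkzook" becomes "ttyxnvkzook".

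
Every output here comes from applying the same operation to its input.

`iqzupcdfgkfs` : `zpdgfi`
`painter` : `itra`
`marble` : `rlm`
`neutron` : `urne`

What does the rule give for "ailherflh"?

What's happening: move the first 2 characters to the end (rotate left by 2), then keep every other character starting from the first (positions 1st, 3rd, 5th, ...).
"ailherflh" → "lherflhai" → "lefhi".

lefhi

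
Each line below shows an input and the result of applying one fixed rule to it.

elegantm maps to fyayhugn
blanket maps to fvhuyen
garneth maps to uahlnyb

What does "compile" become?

iwjgfcy

The pattern: shift every letter 6 places backward in the alphabet (wrapping around), then swap each adjacent pair of characters (1↔2, 3↔4, ...).
"compile" → "wigjcfy" → "iwjgfcy".
(Check on "garneth": → "aulhynb" → "uahlnyb" ✓)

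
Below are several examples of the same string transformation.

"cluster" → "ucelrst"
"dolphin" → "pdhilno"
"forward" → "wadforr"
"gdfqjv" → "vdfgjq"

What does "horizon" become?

Rule — sort the characters into alphabetical order, then move the last character to the front.
On "horizon": the first step gives "hinoorz", and the second then gives "zhinoor".

zhinoor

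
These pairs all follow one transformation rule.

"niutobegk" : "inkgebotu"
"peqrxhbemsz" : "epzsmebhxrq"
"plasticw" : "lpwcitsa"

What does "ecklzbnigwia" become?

ceaiwginbzlk

Looking at the pairs, the operation is to reverse the string, then move the last 2 characters to the front (rotate right by 2).
For "ecklzbnigwia", step one produces "aiwginbzlkce"; step two turns that into "ceaiwginbzlk".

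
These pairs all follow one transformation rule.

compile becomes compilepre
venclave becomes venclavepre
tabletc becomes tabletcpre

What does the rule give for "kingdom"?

What's happening: append "pre".
"kingdom" → "kingdompre".

kingdompre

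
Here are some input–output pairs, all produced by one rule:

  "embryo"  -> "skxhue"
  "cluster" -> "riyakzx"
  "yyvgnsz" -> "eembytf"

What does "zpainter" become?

In each case the input is transformed by: shift every letter 6 places forward in the alphabet (wrapping around), then swap each adjacent pair of characters (1↔2, 3↔4, ...).
Starting from "zpainter": after the first operation, "fvgotzkx"; after the second, "vfogztxk".

vfogztxk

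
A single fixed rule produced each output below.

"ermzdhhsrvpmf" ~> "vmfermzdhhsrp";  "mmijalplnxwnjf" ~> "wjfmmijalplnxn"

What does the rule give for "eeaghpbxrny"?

Rule — move the last 3 characters to the front (rotate right by 3), then swap the first and last characters.
Working it through for "eeaghpbxrny": intermediate "rnyeeaghpbx", final "xnyeeaghpbr".

xnyeeaghpbr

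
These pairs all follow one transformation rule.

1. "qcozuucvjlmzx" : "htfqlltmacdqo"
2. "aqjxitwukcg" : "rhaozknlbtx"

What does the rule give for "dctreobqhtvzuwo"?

Rule — shift every letter 9 places backward in the alphabet (wrapping around).
Doing the same to "dctreobqhtvzuwo": "utkivfshykmqlnf".

utkivfshykmqlnf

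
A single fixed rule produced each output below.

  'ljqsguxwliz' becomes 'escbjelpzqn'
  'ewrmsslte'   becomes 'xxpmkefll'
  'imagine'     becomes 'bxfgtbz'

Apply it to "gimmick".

In each case the input is transformed by: take characters alternately from the front and the back (1st, last, 2nd, 2nd-last, ...), then shift every letter 7 places backward in the alphabet (wrapping around).
On "gimmick": the first step gives "gkicmim", and the second then gives "zdbvfbf".
(Check on "imagine": → "iemnaig" → "bxfgtbz" ✓)

zdbvfbf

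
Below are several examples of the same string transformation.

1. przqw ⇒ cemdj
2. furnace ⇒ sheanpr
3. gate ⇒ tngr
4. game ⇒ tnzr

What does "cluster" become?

pyhfgre

The rule is to shift every letter 13 places forward in the alphabet (wrapping around) — i.e. ROT13.
For "cluster" the result is "pyhfgre".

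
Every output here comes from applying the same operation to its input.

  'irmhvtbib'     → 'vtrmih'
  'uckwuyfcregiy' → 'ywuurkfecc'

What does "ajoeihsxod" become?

The rule is to delete the last 3 characters, then sort the characters into reverse alphabetical order.
On "ajoeihsxod": the first step gives "ajoeihs", and the second then gives "sojihea".

sojihea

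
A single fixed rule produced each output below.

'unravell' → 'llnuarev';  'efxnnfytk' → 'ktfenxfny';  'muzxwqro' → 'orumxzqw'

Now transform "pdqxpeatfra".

ardpxqeptaf

What's happening: move the last 2 characters to the front (rotate right by 2), then swap each adjacent pair of characters (1↔2, 3↔4, ...).
Working it through for "pdqxpeatfra": intermediate "rapdqxpeatf", final "ardpxqeptaf".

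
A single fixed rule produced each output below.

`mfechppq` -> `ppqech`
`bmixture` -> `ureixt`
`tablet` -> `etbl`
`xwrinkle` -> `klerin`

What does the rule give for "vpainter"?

In each case the input is transformed by: delete the first 2 characters, then swap the front and back halves of the string.
Starting from "vpainter": after the first operation, "ainter"; after the second, "terain".

terain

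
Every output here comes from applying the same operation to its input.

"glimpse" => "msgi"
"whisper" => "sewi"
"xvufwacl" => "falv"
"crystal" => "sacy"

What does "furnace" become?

Rule — move the first 3 characters to the end (rotate left by 3), then keep every other character starting from the first (positions 1st, 3rd, 5th, ...).
Doing the same to "furnace": "ncfr".
(Check on "whisper": → "sperwhi" → "sewi" ✓)

ncfr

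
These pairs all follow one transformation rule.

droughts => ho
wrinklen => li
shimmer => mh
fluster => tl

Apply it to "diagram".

The pattern: reverse the string, then keep one character in every 3, starting at position 3 (positions 3rd, 6th, 9th, ...).
Working it through for "diagram": intermediate "margaid", final "ri".

ri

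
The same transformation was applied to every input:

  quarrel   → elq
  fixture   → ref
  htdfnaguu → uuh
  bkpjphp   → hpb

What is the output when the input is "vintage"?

The rule is to move the last 2 characters to the front (rotate right by 2), then keep only the first 3 characters.
On "vintage": the first step gives "gevinta", and the second then gives "gev".

gev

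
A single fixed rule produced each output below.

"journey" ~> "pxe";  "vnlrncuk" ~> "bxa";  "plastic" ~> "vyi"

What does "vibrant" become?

What's happening: keep one character in every 3, starting at position 1 (positions 1st, 4th, 7th, ...), then shift every letter 6 places forward in the alphabet (wrapping around).
Applying both steps to "vibrant": "vrt", then "bxz".

bxz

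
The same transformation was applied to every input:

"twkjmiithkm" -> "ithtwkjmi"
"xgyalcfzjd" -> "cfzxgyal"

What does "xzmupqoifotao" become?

fotxzmupqoi

Looking at the pairs, the operation is to delete the last 2 characters, then move the last 3 characters to the front (rotate right by 3).
Starting from "xzmupqoifotao": after the first operation, "xzmupqoifot"; after the second, "fotxzmupqoi".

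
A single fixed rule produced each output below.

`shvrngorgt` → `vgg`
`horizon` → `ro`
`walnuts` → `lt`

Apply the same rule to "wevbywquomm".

In each case the input is transformed by: keep one character in every 3, starting at position 3 (positions 3rd, 6th, 9th, ...).
On "wevbywquomm" that produces "vwo".

vwo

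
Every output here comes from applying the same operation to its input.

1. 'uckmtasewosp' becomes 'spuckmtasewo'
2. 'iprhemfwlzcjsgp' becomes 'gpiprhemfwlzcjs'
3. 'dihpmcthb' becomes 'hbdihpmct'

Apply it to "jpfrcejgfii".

What's happening: move the last 2 characters to the front (rotate right by 2).
Doing the same to "jpfrcejgfii": "iijpfrcejgf".

iijpfrcejgf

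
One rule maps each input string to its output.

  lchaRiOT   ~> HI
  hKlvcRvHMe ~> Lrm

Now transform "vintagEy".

NG

Looking at the pairs, the operation is to flip the case of every letter, then keep one character in every 3, starting at position 3 (positions 3rd, 6th, 9th, ...).
On "vintagEy": the first step gives "VINTAGeY", and the second then gives "NG".
(Check on "hKlvcRvHMe": → "HkLVCrVhmE" → "Lrm" ✓)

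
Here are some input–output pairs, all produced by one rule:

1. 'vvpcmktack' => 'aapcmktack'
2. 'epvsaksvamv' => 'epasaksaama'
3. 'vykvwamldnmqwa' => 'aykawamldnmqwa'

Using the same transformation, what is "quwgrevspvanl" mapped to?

The pattern: replace every "v" with "a".
Applying that to "quwgrevspvanl" gives "quwgreaspaanl".

quwgreaspaanl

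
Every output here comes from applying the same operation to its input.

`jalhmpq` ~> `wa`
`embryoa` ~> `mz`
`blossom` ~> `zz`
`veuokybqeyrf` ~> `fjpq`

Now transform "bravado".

lo

The rule is to shift every letter 11 places forward in the alphabet (wrapping around), then keep one character in every 3, starting at position 3 (positions 3rd, 6th, 9th, ...).
Starting from "bravado": after the first operation, "mclgloz"; after the second, "lo".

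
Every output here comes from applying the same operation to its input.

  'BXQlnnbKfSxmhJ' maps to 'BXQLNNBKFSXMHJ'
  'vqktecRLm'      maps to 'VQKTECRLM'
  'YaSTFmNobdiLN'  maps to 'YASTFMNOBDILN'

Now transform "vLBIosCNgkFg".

The pattern: convert every letter to uppercase.
So "vLBIosCNgkFg" becomes "VLBIOSCNGKFG".

VLBIOSCNGKFG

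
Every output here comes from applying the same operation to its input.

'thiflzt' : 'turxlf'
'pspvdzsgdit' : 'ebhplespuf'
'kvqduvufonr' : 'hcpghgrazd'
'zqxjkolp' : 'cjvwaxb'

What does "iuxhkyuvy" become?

gjtwkghk

What's happening: delete the first character, then shift every letter 12 places forward in the alphabet (wrapping around).
Working it through for "iuxhkyuvy": intermediate "uxhkyuvy", final "gjtwkghk".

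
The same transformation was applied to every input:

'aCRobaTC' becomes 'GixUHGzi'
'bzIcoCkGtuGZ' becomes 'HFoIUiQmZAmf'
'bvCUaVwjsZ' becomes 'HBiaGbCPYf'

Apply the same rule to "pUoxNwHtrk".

VaUDtCnZXQ

The transformation: shift every letter 6 places forward in the alphabet (wrapping around), then flip the case of every letter.
Starting from "pUoxNwHtrk": after the first operation, "vAudTcNzxq"; after the second, "VaUDtCnZXQ".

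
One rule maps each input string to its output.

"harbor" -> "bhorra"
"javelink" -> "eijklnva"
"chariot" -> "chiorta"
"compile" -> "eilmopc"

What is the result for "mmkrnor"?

The pattern: sort the characters into alphabetical order, then move the first character to the end.
For "mmkrnor", step one produces "kmmnorr"; step two turns that into "mmnorrk".

mmnorrk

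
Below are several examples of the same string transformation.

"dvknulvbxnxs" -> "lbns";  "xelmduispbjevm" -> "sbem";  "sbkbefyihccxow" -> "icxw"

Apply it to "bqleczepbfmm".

zpfm

The transformation: keep every other character starting from the second (positions 2nd, 4th, 6th, ...), then keep only the last 4 characters.
On "bqleczepbfmm" that produces "zpfm".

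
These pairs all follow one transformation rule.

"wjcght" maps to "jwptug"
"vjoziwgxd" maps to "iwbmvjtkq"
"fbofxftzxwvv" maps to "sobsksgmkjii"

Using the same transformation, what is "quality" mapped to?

The rule is to shift every letter 13 places forward in the alphabet (wrapping around) — i.e. ROT13.
Doing the same to "quality": "dhnyvgl".

dhnyvgl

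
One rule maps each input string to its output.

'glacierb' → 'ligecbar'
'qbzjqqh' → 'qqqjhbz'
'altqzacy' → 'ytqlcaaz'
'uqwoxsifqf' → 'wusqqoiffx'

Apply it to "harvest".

The pattern: sort the characters into reverse alphabetical order, then move the first character to the end.
Working it through for "harvest": intermediate "vtsrhea", final "tsrheav".

tsrheav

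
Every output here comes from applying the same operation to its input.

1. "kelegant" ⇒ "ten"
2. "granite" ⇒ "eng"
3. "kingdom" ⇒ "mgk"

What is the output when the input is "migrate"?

erm

The pattern: swap the first and last characters, then keep one character in every 3, starting at position 1 (positions 1st, 4th, 7th, ...).
Starting from "migrate": after the first operation, "eigratm"; after the second, "erm".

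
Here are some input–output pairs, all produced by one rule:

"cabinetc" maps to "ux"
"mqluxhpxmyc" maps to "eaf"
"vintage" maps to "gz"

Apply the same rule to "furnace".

The rule is to shift every letter 7 places backward in the alphabet (wrapping around), then keep one character in every 3, starting at position 3 (positions 3rd, 6th, 9th, ...).
On "furnace": the first step gives "ynkgtvx", and the second then gives "kv".
(Check on "mqluxhpxmyc": → "fjenqaiqfrv" → "eaf" ✓)

kv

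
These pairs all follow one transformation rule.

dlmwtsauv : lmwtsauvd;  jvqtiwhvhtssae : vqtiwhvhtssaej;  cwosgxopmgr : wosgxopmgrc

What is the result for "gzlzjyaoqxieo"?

zlzjyaoqxieog

The transformation: move the first character to the end.
On "gzlzjyaoqxieo" that produces "zlzjyaoqxieog".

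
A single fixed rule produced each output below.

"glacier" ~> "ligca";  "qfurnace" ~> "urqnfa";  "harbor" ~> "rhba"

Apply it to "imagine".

The transformation: delete the last 2 characters, then sort the characters into reverse alphabetical order.
Working it through for "imagine": intermediate "imagi", final "miiga".
(Check on "harbor": → "harb" → "rhba" ✓)

miiga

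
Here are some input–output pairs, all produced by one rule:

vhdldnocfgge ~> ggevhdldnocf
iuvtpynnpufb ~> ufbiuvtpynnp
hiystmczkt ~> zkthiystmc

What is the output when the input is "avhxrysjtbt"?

tbtavhxrysj

The pattern: move the last 3 characters to the front (rotate right by 3).
For "avhxrysjtbt" the result is "tbtavhxrysj".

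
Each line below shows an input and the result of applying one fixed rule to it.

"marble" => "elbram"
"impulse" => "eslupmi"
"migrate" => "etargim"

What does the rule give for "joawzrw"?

wrzwaoj

In each case the input is transformed by: reverse the string.
On "joawzrw" that produces "wrzwaoj".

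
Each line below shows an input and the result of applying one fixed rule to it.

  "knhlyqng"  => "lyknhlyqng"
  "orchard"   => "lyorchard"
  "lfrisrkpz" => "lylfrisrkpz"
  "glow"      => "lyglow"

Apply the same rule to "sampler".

What's happening: prepend "ly".
Applying that to "sampler" gives "lysampler".

lysampler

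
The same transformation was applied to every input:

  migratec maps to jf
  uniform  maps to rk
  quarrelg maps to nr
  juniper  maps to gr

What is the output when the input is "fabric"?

Each output is the input with this applied: shift every letter 3 places backward in the alphabet (wrapping around), then keep only the first 2 characters.
"fabric" → "cxyofz" → "cx".

cx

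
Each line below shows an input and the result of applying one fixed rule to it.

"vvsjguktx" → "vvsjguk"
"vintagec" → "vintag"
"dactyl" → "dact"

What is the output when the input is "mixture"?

mixtu

Each output is the input with this applied: delete the last 2 characters.
For "mixture" the result is "mixtu".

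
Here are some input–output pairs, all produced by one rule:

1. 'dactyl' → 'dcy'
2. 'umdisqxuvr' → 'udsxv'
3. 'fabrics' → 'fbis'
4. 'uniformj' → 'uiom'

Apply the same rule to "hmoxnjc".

The pattern: keep every other character starting from the first (positions 1st, 3rd, 5th, ...).
Applying that to "hmoxnjc" gives "honc".

honc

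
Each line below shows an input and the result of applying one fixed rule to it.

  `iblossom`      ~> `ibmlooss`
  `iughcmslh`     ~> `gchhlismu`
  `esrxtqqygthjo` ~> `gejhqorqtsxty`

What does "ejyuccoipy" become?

Rule — sort the characters into alphabetical order, then swap each adjacent pair of characters (1↔2, 3↔4, ...).
Working it through for "ejyuccoipy": intermediate "cceijopuyy", final "ccieojupyy".

ccieojupyy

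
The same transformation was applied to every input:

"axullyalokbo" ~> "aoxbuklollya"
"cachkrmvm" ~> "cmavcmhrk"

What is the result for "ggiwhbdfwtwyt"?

gtgyiwwthwbfd

The pattern: take characters alternately from the front and the back (1st, last, 2nd, 2nd-last, ...).
So "ggiwhbdfwtwyt" becomes "gtgyiwwthwbfd".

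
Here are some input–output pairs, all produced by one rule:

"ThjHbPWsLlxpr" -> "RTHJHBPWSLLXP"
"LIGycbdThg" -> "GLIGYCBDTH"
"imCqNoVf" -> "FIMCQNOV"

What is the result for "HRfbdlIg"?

GHRFBDLI

In each case the input is transformed by: move the last character to the front, then convert every letter to uppercase.
"HRfbdlIg" → "GHRFBDLI".
(Check on "imCqNoVf": → "fimCqNoV" → "FIMCQNOV" ✓)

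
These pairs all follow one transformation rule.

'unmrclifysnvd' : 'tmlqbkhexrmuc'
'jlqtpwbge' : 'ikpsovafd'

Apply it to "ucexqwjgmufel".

tbdwpvifltedk

The pattern: shift every letter 1 place backward in the alphabet (wrapping around).
On "ucexqwjgmufel" that produces "tbdwpvifltedk".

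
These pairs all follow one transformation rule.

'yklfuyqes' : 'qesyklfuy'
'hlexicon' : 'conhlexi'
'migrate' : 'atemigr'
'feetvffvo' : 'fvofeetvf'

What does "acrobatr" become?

atracrob

In each case the input is transformed by: move the last 3 characters to the front (rotate right by 3).
So "acrobatr" becomes "atracrob".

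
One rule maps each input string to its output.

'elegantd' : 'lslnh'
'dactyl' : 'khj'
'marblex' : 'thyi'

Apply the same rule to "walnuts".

dhsu

The pattern: shift every letter 7 places forward in the alphabet (wrapping around), then delete the last 3 characters.
For "walnuts", step one produces "dhsubaz"; step two turns that into "dhsu".
(Check on "marblex": → "thyisle" → "thyi" ✓)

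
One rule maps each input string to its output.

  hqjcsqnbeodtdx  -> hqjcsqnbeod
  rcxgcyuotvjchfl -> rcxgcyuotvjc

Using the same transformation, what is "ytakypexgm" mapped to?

What's happening: delete the last 3 characters.
"ytakypexgm" → "ytakype".

ytakype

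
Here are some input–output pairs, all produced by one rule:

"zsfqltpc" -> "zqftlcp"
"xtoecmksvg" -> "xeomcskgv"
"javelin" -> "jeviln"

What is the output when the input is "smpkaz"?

skpza

The rule is to swap each adjacent pair of characters (1↔2, 3↔4, ...), then delete the first character.
Working it through for "smpkaz": intermediate "mskpza", final "skpza".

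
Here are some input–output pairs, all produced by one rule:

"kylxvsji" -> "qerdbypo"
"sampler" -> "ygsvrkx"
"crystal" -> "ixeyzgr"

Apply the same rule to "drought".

jxuamnz

Looking at the pairs, the operation is to shift every letter 6 places forward in the alphabet (wrapping around).
Doing the same to "drought": "jxuamnz".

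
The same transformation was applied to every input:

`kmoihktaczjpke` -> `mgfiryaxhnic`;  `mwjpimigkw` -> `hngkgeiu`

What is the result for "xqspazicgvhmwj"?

qnyxgaetfkuh

The transformation: delete the first 2 characters, then shift every letter 2 places backward in the alphabet (wrapping around).
"xqspazicgvhmwj" → "spazicgvhmwj" → "qnyxgaetfkuh".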